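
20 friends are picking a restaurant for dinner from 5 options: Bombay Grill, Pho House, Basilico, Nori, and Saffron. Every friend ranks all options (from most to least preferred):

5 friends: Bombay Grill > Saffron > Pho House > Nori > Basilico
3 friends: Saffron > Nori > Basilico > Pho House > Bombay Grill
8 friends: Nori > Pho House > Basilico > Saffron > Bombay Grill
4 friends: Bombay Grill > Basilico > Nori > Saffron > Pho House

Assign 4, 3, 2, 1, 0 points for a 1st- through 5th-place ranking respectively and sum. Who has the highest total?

Nori

Bombay Grill: 5·4 + 3·0 + 8·0 + 4·4 = 36
Pho House: 5·2 + 3·1 + 8·3 + 4·0 = 37
Basilico: 5·0 + 3·2 + 8·2 + 4·3 = 34
Nori: 5·1 + 3·3 + 8·4 + 4·2 = 54
Saffron: 5·3 + 3·4 + 8·1 + 4·1 = 39
Nori has the highest Borda score (54).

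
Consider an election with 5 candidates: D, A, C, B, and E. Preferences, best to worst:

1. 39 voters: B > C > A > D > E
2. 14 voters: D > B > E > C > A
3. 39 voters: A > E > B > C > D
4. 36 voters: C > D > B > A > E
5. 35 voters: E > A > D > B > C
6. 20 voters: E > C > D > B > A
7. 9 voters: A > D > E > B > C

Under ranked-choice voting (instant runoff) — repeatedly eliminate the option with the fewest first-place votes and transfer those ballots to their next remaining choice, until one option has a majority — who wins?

E

Round 1: D 14, A 48, C 36, B 39, E 55. Eliminate D.
Round 2: A 48, C 36, B 53, E 55. Eliminate C.
Round 3: A 48, B 89, E 55. Eliminate A.
Round 4: B 89, E 103. E has a majority.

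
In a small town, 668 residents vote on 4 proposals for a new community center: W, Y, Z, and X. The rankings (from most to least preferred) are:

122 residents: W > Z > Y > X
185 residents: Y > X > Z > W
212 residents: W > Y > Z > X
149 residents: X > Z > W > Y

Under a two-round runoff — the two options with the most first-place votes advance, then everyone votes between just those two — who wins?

W

Round 1 first-place votes: W 334, Y 185, Z 0, X 149.
W and Y advance.
Runoff: W is preferred to Y by 483 voters; Y by 185.
W wins the runoff.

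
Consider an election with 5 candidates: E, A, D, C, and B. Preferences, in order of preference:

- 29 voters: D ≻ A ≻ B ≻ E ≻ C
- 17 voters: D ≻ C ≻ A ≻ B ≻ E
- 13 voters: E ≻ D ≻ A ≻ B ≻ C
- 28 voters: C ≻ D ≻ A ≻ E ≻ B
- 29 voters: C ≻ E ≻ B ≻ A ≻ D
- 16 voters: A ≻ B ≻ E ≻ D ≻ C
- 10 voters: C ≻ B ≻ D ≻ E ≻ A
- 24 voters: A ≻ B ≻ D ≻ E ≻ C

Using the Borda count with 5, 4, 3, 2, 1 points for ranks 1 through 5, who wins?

E: 29·2 + 17·1 + 13·5 + 28·2 + 29·4 + 16·3 + 10·2 + 24·2 = 428
A: 29·4 + 17·3 + 13·3 + 28·3 + 29·2 + 16·5 + 10·1 + 24·5 = 558
D: 29·5 + 17·5 + 13·4 + 28·4 + 29·1 + 16·2 + 10·3 + 24·3 = 557
C: 29·1 + 17·4 + 13·1 + 28·5 + 29·5 + 16·1 + 10·5 + 24·1 = 485
B: 29·3 + 17·2 + 13·2 + 28·1 + 29·3 + 16·4 + 10·4 + 24·4 = 462
A has the highest Borda score (558).

A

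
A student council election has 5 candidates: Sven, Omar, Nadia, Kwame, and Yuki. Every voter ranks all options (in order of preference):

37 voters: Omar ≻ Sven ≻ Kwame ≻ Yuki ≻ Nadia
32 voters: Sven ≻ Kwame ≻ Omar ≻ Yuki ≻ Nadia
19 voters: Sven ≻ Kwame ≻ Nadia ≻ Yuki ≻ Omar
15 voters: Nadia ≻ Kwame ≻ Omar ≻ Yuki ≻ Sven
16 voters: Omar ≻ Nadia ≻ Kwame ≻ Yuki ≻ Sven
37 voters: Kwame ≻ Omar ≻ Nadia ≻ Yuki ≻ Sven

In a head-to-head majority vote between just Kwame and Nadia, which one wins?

Voters preferring Kwame to Nadia: 125; preferring Nadia to Kwame: 31.
Kwame wins the head-to-head.

Kwame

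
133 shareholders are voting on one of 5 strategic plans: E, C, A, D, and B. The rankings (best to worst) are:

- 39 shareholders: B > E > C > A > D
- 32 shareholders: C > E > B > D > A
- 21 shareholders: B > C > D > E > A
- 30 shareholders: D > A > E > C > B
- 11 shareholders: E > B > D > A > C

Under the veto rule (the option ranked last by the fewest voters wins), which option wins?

E

Last-place votes: E 0, C 11, A 53, D 39, B 30.
E is ranked last by the fewest voters, so E wins.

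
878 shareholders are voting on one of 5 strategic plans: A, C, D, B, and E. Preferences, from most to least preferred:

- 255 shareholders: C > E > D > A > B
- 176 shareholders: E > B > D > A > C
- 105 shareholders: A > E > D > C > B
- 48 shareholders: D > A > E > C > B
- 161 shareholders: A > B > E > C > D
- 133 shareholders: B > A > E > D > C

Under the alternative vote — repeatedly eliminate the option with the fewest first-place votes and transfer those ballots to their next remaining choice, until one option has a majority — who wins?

A

Round 1: A 266, C 255, D 48, B 133, E 176. Eliminate D.
Round 2: A 314, C 255, B 133, E 176. Eliminate B.
Round 3: A 447, C 255, E 176. A has a majority.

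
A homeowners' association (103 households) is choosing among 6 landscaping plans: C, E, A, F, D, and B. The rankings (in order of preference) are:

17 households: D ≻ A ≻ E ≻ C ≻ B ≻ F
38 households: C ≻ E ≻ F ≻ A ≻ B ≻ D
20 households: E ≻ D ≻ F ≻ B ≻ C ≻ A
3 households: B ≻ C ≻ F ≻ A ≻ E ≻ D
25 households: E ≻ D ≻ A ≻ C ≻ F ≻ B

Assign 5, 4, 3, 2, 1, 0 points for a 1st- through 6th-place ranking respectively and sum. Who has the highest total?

C: 17·2 + 38·5 + 20·1 + 3·4 + 25·2 = 306
E: 17·3 + 38·4 + 20·5 + 3·1 + 25·5 = 431
A: 17·4 + 38·2 + 20·0 + 3·2 + 25·3 = 225
F: 17·0 + 38·3 + 20·3 + 3·3 + 25·1 = 208
D: 17·5 + 38·0 + 20·4 + 3·0 + 25·4 = 265
B: 17·1 + 38·1 + 20·2 + 3·5 + 25·0 = 110
E has the highest Borda score (431).

E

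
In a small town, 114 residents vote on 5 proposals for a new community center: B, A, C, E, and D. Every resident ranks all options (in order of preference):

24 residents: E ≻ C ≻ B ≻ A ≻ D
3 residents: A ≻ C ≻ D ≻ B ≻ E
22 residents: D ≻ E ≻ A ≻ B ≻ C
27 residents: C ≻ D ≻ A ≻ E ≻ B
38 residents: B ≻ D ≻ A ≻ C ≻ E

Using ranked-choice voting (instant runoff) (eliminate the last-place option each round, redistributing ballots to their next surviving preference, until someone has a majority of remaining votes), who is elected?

E

Round 1: B 38, A 3, C 27, E 24, D 22. Eliminate A.
Round 2: B 38, C 30, E 24, D 22. Eliminate D.
Round 3: B 38, C 30, E 46. Eliminate C.
Round 4: B 41, E 73. E has a majority.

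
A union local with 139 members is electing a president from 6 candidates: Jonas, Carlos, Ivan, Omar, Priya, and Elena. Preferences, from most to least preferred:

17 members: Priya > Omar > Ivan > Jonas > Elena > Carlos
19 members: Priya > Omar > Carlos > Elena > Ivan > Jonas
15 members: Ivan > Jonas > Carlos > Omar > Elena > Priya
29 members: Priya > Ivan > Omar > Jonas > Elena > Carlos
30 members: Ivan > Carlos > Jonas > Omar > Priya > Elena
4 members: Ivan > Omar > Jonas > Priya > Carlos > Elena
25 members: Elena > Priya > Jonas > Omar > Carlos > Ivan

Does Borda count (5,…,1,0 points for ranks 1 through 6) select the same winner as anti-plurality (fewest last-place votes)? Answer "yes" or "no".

Borda — scores: Jonas 329, Carlos 251, Ivan 431, Omar 387, Priya 463, Elena 224. Winner: Priya.
Anti-plurality — last-place votes: Jonas 19, Carlos 46, Ivan 25, Omar 0, Priya 15, Elena 34. Winner: Omar.
The two methods disagree.

no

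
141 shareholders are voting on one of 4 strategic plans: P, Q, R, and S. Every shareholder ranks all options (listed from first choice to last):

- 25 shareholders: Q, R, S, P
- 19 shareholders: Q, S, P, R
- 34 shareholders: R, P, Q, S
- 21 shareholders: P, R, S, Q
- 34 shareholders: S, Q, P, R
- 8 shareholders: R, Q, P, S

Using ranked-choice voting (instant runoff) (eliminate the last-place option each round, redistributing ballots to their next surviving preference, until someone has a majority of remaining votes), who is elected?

Q

Round 1: P 21, Q 44, R 42, S 34. Eliminate P.
Round 2: Q 44, R 63, S 34. Eliminate S.
Round 3: Q 78, R 63. Q has a majority.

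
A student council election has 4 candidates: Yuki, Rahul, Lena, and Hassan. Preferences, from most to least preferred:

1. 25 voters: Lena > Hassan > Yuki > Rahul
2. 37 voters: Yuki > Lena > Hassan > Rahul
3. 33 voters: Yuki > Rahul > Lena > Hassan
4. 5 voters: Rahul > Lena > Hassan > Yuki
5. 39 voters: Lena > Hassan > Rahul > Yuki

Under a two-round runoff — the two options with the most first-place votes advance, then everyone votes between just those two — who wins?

Yuki

Round 1 first-place votes: Yuki 70, Rahul 5, Lena 64, Hassan 0.
Yuki and Lena advance.
Runoff: Yuki is preferred to Lena by 70 voters; Lena by 69.
Yuki wins the runoff.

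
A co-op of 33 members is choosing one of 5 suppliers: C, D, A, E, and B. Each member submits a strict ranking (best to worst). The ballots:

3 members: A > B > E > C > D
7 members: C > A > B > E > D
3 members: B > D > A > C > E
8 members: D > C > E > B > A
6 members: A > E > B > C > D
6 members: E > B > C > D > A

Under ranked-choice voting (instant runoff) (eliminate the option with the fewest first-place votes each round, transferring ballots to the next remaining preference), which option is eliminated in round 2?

E

Round 1: C 7, D 8, A 9, E 6, B 3. Eliminate B.
Round 2: C 7, D 11, A 9, E 6. Eliminate E.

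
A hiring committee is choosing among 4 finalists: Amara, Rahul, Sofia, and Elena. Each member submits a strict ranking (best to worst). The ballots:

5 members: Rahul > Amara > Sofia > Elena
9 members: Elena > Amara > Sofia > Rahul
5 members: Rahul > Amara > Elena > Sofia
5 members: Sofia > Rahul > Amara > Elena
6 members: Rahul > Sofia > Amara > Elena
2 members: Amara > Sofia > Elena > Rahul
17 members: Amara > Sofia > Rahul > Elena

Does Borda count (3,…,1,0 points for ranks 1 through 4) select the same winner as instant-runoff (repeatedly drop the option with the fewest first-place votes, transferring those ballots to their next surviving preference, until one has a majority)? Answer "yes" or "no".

yes

Borda — scores: Amara 106, Rahul 75, Sofia 79, Elena 34. Winner: Amara.
Instant-runoff — R1 Amara 19, Rahul 16, Sofia 5, Elena 9 (Sofia out); R2 Amara 19, Rahul 21, Elena 9 (Elena out); R3 Amara 28, Rahul 21 (Amara winner). Winner: Amara.
The two methods agree.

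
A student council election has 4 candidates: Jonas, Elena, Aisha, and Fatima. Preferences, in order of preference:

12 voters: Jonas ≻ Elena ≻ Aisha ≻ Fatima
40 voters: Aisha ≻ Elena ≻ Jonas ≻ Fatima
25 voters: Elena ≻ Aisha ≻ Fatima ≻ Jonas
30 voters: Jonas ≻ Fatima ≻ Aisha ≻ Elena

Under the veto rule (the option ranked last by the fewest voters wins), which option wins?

Last-place votes: Jonas 25, Elena 30, Aisha 0, Fatima 52.
Aisha is ranked last by the fewest voters, so Aisha wins.

Aisha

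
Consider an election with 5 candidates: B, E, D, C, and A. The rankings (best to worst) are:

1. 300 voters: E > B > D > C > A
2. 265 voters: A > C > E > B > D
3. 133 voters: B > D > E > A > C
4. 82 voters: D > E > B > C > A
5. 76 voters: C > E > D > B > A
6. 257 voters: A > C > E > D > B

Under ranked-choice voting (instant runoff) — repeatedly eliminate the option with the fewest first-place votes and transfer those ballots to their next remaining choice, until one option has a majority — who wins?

Round 1: B 133, E 300, D 82, C 76, A 522. Eliminate C.
Round 2: B 133, E 376, D 82, A 522. Eliminate D.
Round 3: B 133, E 458, A 522. Eliminate B.
Round 4: E 591, A 522. E has a majority.

E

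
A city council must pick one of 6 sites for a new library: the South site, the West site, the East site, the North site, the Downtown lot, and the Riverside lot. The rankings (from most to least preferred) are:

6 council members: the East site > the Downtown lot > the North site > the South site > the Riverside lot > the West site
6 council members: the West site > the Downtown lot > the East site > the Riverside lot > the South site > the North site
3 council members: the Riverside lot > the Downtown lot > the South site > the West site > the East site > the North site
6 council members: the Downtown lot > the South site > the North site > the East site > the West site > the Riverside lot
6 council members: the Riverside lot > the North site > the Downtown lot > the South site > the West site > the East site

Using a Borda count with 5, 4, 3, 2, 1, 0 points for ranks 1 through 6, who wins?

the South site: 6·2 + 6·1 + 3·3 + 6·4 + 6·2 = 63
the West site: 6·0 + 6·5 + 3·2 + 6·1 + 6·1 = 48
the East site: 6·5 + 6·3 + 3·1 + 6·2 + 6·0 = 63
the North site: 6·3 + 6·0 + 3·0 + 6·3 + 6·4 = 60
the Downtown lot: 6·4 + 6·4 + 3·4 + 6·5 + 6·3 = 108
the Riverside lot: 6·1 + 6·2 + 3·5 + 6·0 + 6·5 = 63
the Downtown lot has the highest Borda score (108).

the Downtown lot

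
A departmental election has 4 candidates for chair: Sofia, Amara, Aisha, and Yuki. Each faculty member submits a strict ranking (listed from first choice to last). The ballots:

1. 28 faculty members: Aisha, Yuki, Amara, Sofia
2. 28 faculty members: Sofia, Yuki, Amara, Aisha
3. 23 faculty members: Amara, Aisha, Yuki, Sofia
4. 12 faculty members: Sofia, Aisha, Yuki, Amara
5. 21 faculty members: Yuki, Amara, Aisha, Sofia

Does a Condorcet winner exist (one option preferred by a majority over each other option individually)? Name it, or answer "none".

Checking pairwise contests:
Amara beats Sofia 72–40.
Yuki beats Amara 89–23.
Amara beats Aisha 72–40.
Aisha beats Yuki 63–49.
Every option loses at least one head-to-head, so there is no Condorcet winner.

none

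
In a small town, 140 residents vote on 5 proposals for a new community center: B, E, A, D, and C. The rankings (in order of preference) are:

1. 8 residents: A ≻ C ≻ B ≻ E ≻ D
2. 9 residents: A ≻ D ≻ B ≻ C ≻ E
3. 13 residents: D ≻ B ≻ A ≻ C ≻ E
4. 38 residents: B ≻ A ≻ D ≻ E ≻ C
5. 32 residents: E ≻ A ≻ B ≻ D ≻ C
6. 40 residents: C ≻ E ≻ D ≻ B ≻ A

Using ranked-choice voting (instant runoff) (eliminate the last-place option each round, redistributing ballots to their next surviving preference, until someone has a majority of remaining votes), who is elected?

Round 1: B 38, E 32, A 17, D 13, C 40. Eliminate D.
Round 2: B 51, E 32, A 17, C 40. Eliminate A.
Round 3: B 60, E 32, C 48. Eliminate E.
Round 4: B 92, C 48. B has a majority.

B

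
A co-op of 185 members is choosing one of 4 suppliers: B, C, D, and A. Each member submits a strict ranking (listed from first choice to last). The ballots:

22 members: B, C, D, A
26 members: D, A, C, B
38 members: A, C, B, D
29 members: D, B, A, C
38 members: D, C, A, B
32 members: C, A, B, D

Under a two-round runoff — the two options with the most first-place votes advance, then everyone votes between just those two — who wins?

D

Round 1 first-place votes: B 22, C 32, D 93, A 38.
D and A advance.
Runoff: D is preferred to A by 115 voters; A by 70.
D wins the runoff.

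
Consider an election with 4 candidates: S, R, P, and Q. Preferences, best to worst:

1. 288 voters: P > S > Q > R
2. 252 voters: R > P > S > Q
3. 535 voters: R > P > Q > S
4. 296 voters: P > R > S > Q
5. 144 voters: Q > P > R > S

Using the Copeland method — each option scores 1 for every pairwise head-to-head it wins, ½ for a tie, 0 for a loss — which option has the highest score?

R

S: beats Q; loses to R and P → score 1.
R: beats S, P, and Q → score 3.
P: beats S and Q; loses to R → score 2.
Q: loses to S, R, and P → score 0.
R has the best pairwise record.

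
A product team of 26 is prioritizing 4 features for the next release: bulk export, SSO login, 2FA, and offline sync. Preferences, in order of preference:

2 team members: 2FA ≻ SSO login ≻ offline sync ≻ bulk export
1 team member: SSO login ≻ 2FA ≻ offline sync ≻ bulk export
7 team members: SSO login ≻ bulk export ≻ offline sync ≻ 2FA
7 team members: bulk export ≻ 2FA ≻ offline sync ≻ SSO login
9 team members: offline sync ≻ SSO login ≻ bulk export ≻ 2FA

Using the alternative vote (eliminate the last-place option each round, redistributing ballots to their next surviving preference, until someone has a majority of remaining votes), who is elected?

Round 1: bulk export 7, SSO login 8, 2FA 2, offline sync 9. Eliminate 2FA.
Round 2: bulk export 7, SSO login 10, offline sync 9. Eliminate bulk export.
Round 3: SSO login 10, offline sync 16. Offline sync has a majority.

offline sync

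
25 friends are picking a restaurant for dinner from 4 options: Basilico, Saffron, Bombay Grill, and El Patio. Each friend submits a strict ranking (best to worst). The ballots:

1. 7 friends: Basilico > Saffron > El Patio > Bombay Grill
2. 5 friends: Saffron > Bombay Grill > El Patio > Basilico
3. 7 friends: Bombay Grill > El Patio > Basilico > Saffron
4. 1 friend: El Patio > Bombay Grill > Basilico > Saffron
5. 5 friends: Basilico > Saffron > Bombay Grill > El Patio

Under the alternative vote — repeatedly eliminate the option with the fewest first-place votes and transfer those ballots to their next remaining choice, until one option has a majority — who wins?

Bombay Grill

Round 1: Basilico 12, Saffron 5, Bombay Grill 7, El Patio 1. Eliminate El Patio.
Round 2: Basilico 12, Saffron 5, Bombay Grill 8. Eliminate Saffron.
Round 3: Basilico 12, Bombay Grill 13. Bombay Grill has a majority.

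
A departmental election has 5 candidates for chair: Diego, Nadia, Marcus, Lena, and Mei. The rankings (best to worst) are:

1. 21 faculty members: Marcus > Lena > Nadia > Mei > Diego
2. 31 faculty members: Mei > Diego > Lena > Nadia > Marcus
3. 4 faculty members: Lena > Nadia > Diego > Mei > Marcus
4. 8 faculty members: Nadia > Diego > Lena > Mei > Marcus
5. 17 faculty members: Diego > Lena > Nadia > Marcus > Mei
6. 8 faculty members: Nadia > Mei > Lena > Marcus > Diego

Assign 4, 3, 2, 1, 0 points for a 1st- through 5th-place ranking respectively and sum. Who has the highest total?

Lena

Diego: 21·0 + 31·3 + 4·2 + 8·3 + 17·4 + 8·0 = 193
Nadia: 21·2 + 31·1 + 4·3 + 8·4 + 17·2 + 8·4 = 183
Marcus: 21·4 + 31·0 + 4·0 + 8·0 + 17·1 + 8·1 = 109
Lena: 21·3 + 31·2 + 4·4 + 8·2 + 17·3 + 8·2 = 224
Mei: 21·1 + 31·4 + 4·1 + 8·1 + 17·0 + 8·3 = 181
Lena has the highest Borda score (224).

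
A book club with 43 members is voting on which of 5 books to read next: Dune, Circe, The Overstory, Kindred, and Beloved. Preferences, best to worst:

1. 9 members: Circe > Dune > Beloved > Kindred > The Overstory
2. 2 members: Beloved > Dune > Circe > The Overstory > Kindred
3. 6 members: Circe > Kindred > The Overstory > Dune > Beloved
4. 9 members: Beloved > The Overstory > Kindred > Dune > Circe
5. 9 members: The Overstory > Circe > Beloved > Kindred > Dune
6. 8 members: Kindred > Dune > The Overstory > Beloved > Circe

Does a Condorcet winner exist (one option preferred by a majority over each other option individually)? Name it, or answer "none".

Checking pairwise contests:
Circe beats Dune 24–19.
The Overstory beats Circe 26–17.
Kindred beats The Overstory 23–20.
Circe beats Kindred 26–17.
Dune beats Beloved 23–20.
Every option loses at least one head-to-head, so there is no Condorcet winner.

none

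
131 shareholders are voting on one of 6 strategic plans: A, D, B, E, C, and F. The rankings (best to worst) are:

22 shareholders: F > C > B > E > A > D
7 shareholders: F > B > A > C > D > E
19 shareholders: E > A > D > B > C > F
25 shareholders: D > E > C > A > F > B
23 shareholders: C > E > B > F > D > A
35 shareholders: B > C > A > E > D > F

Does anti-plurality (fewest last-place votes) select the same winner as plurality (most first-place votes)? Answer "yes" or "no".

no

Anti-plurality — last-place votes: A 23, D 22, B 25, E 7, C 0, F 54. Winner: C.
Plurality — first-place votes: A 0, D 25, B 35, E 19, C 23, F 29. Winner: B.
The two methods disagree.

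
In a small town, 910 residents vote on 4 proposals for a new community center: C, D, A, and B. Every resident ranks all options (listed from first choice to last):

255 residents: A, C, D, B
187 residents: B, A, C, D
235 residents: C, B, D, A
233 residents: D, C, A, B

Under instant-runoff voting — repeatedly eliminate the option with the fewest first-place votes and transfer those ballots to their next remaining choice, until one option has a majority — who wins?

Round 1: C 235, D 233, A 255, B 187. Eliminate B.
Round 2: C 235, D 233, A 442. Eliminate D.
Round 3: C 468, A 442. C has a majority.

C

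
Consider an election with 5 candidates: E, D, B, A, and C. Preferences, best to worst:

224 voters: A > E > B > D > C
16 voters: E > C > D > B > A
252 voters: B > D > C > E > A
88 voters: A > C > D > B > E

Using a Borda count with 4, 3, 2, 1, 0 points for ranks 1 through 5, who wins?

B

E: 224·3 + 16·4 + 252·1 + 88·0 = 988
D: 224·1 + 16·2 + 252·3 + 88·2 = 1188
B: 224·2 + 16·1 + 252·4 + 88·1 = 1560
A: 224·4 + 16·0 + 252·0 + 88·4 = 1248
C: 224·0 + 16·3 + 252·2 + 88·3 = 816
B has the highest Borda score (1560).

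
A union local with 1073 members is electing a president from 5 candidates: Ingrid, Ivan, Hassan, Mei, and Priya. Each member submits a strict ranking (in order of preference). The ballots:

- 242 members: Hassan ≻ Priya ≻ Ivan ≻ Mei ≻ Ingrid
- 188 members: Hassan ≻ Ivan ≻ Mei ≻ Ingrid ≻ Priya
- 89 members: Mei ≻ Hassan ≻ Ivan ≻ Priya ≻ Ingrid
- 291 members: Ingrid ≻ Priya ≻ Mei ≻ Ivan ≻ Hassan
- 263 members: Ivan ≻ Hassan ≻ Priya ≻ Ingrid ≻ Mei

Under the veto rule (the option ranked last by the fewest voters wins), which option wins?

Ivan

Last-place votes: Ingrid 331, Ivan 0, Hassan 291, Mei 263, Priya 188.
Ivan is ranked last by the fewest voters, so Ivan wins.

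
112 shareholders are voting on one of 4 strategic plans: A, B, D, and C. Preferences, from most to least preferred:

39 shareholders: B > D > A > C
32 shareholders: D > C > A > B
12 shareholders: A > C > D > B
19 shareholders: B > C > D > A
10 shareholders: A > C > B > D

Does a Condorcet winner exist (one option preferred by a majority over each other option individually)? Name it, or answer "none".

B

B vs A: 58–54 for B.
B vs D: 68–44 for B.
B vs C: 58–54 for B.
B beats every other option head-to-head.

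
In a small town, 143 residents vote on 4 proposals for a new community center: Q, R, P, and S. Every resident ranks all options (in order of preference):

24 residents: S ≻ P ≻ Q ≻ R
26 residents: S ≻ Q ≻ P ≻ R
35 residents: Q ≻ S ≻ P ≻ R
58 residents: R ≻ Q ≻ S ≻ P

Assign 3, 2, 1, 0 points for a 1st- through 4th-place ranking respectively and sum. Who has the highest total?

Q: 24·1 + 26·2 + 35·3 + 58·2 = 297
R: 24·0 + 26·0 + 35·0 + 58·3 = 174
P: 24·2 + 26·1 + 35·1 + 58·0 = 109
S: 24·3 + 26·3 + 35·2 + 58·1 = 278
Q has the highest Borda score (297).

Q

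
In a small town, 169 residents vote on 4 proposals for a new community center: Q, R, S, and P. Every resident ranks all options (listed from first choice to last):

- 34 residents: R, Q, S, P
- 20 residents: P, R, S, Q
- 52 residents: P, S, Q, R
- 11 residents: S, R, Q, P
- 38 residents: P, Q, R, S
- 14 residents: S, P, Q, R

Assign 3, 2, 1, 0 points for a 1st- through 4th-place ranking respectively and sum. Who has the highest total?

Q: 34·2 + 20·0 + 52·1 + 11·1 + 38·2 + 14·1 = 221
R: 34·3 + 20·2 + 52·0 + 11·2 + 38·1 + 14·0 = 202
S: 34·1 + 20·1 + 52·2 + 11·3 + 38·0 + 14·3 = 233
P: 34·0 + 20·3 + 52·3 + 11·0 + 38·3 + 14·2 = 358
P has the highest Borda score (358).

P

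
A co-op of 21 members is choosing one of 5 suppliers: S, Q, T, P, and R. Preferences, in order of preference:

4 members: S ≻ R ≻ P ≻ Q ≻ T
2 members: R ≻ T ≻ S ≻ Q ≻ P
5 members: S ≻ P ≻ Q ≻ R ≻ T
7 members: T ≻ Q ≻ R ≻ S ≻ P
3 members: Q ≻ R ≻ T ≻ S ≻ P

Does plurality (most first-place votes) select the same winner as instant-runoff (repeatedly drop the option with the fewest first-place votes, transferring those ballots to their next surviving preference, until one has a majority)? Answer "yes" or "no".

no

Plurality — first-place votes: S 9, Q 3, T 7, P 0, R 2. Winner: S.
Instant-runoff — R1 S 9, Q 3, T 7, P 0, R 2 (P out); R2 S 9, Q 3, T 7, R 2 (R out); R3 S 9, Q 3, T 9 (Q out); R4 S 9, T 12 (T winner). Winner: T.
The two methods disagree.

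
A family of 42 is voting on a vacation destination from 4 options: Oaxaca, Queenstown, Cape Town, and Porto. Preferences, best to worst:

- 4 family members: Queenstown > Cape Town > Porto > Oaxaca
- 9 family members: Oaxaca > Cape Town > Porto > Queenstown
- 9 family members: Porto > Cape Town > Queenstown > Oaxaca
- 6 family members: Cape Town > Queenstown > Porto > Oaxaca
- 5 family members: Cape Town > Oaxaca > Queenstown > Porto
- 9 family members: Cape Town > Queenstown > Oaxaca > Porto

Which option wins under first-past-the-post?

Cape Town

First-place votes: Oaxaca 9, Queenstown 4, Cape Town 20, Porto 9.
Cape Town has the most first-place votes.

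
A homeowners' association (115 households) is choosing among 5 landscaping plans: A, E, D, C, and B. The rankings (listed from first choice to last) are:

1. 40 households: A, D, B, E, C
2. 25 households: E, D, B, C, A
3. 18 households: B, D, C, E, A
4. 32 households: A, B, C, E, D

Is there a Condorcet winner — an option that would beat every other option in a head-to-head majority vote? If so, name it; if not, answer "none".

A vs E: 72–43 for A.
A vs D: 72–43 for A.
A vs C: 72–43 for A.
A vs B: 72–43 for A.
A beats every other option head-to-head.

A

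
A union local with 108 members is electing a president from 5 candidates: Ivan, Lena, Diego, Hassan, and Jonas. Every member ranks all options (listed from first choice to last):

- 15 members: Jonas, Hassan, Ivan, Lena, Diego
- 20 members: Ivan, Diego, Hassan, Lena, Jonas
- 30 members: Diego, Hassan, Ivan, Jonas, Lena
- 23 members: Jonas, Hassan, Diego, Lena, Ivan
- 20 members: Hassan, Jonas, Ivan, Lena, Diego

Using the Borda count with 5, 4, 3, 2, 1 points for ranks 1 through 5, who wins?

Hassan

Ivan: 15·3 + 20·5 + 30·3 + 23·1 + 20·3 = 318
Lena: 15·2 + 20·2 + 30·1 + 23·2 + 20·2 = 186
Diego: 15·1 + 20·4 + 30·5 + 23·3 + 20·1 = 334
Hassan: 15·4 + 20·3 + 30·4 + 23·4 + 20·5 = 432
Jonas: 15·5 + 20·1 + 30·2 + 23·5 + 20·4 = 350
Hassan has the highest Borda score (432).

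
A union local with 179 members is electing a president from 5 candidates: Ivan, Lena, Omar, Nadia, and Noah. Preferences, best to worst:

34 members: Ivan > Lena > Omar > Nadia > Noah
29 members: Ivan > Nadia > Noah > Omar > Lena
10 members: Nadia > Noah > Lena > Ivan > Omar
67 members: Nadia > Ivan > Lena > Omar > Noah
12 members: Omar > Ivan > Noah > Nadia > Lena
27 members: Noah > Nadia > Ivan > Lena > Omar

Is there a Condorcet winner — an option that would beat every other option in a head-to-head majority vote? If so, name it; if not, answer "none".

Nadia

Nadia vs Ivan: 104–75 for Nadia.
Nadia vs Lena: 145–34 for Nadia.
Nadia vs Omar: 133–46 for Nadia.
Nadia vs Noah: 140–39 for Nadia.
Nadia beats every other option head-to-head.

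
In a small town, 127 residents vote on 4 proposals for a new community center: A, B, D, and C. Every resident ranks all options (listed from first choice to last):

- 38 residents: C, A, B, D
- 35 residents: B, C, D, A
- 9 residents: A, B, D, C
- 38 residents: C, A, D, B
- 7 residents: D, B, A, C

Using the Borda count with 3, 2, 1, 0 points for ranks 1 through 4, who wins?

A: 38·2 + 35·0 + 9·3 + 38·2 + 7·1 = 186
B: 38·1 + 35·3 + 9·2 + 38·0 + 7·2 = 175
D: 38·0 + 35·1 + 9·1 + 38·1 + 7·3 = 103
C: 38·3 + 35·2 + 9·0 + 38·3 + 7·0 = 298
C has the highest Borda score (298).

C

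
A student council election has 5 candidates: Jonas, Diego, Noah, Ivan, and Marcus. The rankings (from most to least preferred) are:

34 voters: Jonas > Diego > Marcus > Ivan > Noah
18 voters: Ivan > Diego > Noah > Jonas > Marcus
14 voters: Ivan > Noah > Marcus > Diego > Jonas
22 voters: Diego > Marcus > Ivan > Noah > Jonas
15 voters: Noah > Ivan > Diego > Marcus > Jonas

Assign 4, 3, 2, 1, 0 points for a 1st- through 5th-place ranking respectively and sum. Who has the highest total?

Jonas: 34·4 + 18·1 + 14·0 + 22·0 + 15·0 = 154
Diego: 34·3 + 18·3 + 14·1 + 22·4 + 15·2 = 288
Noah: 34·0 + 18·2 + 14·3 + 22·1 + 15·4 = 160
Ivan: 34·1 + 18·4 + 14·4 + 22·2 + 15·3 = 251
Marcus: 34·2 + 18·0 + 14·2 + 22·3 + 15·1 = 177
Diego has the highest Borda score (288).

Diego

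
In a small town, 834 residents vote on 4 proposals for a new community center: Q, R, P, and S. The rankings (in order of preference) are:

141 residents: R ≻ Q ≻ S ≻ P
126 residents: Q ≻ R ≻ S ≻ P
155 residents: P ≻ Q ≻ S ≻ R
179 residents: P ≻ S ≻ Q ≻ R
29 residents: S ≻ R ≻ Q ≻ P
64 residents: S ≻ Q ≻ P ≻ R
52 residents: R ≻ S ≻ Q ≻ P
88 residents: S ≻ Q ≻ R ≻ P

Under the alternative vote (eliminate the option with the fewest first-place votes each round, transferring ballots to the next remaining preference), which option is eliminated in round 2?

Round 1: Q 126, R 193, P 334, S 181. Eliminate Q.
Round 2: R 319, P 334, S 181. Eliminate S.

S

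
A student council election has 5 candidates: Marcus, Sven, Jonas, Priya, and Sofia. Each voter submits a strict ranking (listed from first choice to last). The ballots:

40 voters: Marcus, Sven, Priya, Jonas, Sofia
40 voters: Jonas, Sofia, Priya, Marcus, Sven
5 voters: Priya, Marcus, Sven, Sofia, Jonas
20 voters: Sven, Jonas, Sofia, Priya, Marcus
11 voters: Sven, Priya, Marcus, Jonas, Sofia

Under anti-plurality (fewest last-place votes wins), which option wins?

Last-place votes: Marcus 20, Sven 40, Jonas 5, Priya 0, Sofia 51.
Priya is ranked last by the fewest voters, so Priya wins.

Priya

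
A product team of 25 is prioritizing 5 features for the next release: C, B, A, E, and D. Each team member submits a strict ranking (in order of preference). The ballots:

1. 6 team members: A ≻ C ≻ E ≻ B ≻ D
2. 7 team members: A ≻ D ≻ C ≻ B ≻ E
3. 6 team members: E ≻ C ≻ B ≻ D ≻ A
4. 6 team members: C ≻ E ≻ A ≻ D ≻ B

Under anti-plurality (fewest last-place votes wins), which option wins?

Last-place votes: C 0, B 6, A 6, E 7, D 6.
C is ranked last by the fewest voters, so C wins.

C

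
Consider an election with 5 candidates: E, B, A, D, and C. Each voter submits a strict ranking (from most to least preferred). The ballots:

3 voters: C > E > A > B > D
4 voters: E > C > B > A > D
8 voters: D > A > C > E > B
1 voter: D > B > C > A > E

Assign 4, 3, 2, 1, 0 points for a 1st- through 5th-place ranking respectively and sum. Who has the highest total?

E: 3·3 + 4·4 + 8·1 + 1·0 = 33
B: 3·1 + 4·2 + 8·0 + 1·3 = 14
A: 3·2 + 4·1 + 8·3 + 1·1 = 35
D: 3·0 + 4·0 + 8·4 + 1·4 = 36
C: 3·4 + 4·3 + 8·2 + 1·2 = 42
C has the highest Borda score (42).

C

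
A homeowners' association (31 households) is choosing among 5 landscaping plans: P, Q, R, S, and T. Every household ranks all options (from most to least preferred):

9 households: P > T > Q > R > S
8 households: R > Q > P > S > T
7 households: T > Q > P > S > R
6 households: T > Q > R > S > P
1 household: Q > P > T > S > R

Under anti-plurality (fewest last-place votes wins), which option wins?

Last-place votes: P 6, Q 0, R 8, S 9, T 8.
Q is ranked last by the fewest voters, so Q wins.

Q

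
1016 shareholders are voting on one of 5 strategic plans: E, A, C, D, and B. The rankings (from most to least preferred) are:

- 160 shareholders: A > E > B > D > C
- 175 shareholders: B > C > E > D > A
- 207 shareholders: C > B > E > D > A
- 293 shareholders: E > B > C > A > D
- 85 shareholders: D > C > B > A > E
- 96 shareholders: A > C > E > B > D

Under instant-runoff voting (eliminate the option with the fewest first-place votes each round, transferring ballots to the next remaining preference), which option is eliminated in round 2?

Round 1: E 293, A 256, C 207, D 85, B 175. Eliminate D.
Round 2: E 293, A 256, C 292, B 175. Eliminate B.

B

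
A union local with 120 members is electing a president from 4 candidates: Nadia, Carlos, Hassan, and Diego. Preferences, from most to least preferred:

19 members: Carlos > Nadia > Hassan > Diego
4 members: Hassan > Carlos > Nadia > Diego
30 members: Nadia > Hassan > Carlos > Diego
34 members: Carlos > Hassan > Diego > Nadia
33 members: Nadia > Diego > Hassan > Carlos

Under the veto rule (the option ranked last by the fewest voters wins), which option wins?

Hassan

Last-place votes: Nadia 34, Carlos 33, Hassan 0, Diego 53.
Hassan is ranked last by the fewest voters, so Hassan wins.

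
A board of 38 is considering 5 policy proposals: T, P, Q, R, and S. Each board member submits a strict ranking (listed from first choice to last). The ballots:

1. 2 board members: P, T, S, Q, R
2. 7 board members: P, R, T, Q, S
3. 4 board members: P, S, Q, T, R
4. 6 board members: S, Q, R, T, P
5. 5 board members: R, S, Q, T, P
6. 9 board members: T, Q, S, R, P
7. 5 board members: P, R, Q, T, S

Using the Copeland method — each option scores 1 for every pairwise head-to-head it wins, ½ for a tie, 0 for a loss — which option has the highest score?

T: beats P and S; loses to Q and R → score 2.
P: loses to T, Q, R, and S → score 0.
Q: beats T, P, R, and S → score 4.
R: beats T and P; loses to Q and S → score 2.
S: beats P and R; loses to T and Q → score 2.
Q has the best pairwise record.

Q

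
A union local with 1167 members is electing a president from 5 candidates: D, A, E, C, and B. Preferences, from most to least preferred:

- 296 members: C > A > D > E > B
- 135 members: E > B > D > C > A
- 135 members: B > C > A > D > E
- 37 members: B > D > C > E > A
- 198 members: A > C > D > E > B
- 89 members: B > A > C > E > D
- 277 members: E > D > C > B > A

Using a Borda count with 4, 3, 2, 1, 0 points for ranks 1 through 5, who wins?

D: 296·2 + 135·2 + 135·1 + 37·3 + 198·2 + 89·0 + 277·3 = 2335
A: 296·3 + 135·0 + 135·2 + 37·0 + 198·4 + 89·3 + 277·0 = 2217
E: 296·1 + 135·4 + 135·0 + 37·1 + 198·1 + 89·1 + 277·4 = 2268
C: 296·4 + 135·1 + 135·3 + 37·2 + 198·3 + 89·2 + 277·2 = 3124
B: 296·0 + 135·3 + 135·4 + 37·4 + 198·0 + 89·4 + 277·1 = 1726
C has the highest Borda score (3124).

C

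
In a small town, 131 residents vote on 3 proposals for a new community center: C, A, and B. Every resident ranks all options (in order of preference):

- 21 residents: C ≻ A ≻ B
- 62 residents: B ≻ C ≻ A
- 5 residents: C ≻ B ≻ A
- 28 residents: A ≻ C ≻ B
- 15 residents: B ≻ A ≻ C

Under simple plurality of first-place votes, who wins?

First-place votes: C 26, A 28, B 77.
B has the most first-place votes.

B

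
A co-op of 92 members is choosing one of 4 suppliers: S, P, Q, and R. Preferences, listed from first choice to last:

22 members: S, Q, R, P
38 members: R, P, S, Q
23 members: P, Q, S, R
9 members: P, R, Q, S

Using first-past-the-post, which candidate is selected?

R

First-place votes: S 22, P 32, Q 0, R 38.
R has the most first-place votes.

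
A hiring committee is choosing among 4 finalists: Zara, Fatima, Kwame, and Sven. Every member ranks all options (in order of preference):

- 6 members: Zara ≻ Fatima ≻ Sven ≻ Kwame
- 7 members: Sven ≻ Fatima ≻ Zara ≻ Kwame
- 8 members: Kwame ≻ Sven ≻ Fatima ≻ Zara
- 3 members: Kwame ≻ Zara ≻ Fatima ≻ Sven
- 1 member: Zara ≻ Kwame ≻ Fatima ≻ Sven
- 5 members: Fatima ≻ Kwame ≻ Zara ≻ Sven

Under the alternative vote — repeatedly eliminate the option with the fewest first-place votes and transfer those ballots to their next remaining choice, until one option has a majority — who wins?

Kwame

Round 1: Zara 7, Fatima 5, Kwame 11, Sven 7. Eliminate Fatima.
Round 2: Zara 7, Kwame 16, Sven 7. Kwame has a majority.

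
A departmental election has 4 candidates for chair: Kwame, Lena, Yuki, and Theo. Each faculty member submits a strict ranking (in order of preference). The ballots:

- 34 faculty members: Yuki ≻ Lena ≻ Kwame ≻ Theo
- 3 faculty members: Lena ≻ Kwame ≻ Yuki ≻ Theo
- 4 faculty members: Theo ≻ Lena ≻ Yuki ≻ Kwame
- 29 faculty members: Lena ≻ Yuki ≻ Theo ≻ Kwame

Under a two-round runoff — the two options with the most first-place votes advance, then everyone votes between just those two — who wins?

Round 1 first-place votes: Kwame 0, Lena 32, Yuki 34, Theo 4.
Yuki and Lena advance.
Runoff: Yuki is preferred to Lena by 34 voters; Lena by 36.
Lena wins the runoff.

Lena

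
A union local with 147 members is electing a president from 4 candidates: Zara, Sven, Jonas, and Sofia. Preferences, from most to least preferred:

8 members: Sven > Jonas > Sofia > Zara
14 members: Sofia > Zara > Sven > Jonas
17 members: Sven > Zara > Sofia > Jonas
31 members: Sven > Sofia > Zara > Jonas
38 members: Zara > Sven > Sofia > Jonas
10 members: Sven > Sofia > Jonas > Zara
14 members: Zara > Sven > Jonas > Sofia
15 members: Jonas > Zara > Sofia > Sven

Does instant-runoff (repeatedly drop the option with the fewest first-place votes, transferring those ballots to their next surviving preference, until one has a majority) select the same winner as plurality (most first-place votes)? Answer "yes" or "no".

no

Instant-runoff — R1 Zara 52, Sven 66, Jonas 15, Sofia 14 (Sofia out); R2 Zara 66, Sven 66, Jonas 15 (Jonas out); R3 Zara 81, Sven 66 (Zara winner). Winner: Zara.
Plurality — first-place votes: Zara 52, Sven 66, Jonas 15, Sofia 14. Winner: Sven.
The two methods disagree.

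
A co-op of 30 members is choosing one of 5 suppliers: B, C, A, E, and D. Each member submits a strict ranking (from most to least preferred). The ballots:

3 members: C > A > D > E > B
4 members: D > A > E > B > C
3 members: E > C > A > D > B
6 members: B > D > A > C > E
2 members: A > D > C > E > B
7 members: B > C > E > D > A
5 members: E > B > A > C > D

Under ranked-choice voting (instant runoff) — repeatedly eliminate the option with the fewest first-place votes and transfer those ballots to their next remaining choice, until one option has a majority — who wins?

Round 1: B 13, C 3, A 2, E 8, D 4. Eliminate A.
Round 2: B 13, C 3, E 8, D 6. Eliminate C.
Round 3: B 13, E 8, D 9. Eliminate E.
Round 4: B 18, D 12. B has a majority.

B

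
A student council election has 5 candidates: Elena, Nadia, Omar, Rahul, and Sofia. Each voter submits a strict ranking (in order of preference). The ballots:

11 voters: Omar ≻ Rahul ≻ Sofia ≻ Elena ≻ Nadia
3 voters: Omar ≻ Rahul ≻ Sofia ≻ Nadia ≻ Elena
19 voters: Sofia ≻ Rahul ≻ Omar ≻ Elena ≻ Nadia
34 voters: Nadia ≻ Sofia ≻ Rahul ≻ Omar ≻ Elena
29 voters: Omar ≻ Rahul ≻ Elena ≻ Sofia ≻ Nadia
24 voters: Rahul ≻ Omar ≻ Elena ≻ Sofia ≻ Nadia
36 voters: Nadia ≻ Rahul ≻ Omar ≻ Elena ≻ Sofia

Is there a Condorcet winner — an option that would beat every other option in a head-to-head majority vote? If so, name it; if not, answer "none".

Rahul

Rahul vs Elena: 156–0 for Rahul.
Rahul vs Nadia: 86–70 for Rahul.
Rahul vs Omar: 113–43 for Rahul.
Rahul vs Sofia: 103–53 for Rahul.
Rahul beats every other option head-to-head.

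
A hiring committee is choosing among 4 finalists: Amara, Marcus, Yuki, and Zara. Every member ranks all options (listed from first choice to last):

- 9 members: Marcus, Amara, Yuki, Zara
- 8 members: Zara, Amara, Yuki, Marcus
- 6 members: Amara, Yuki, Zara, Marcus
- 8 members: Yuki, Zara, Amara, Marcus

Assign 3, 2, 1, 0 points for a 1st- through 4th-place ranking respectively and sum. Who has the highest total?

Amara

Amara: 9·2 + 8·2 + 6·3 + 8·1 = 60
Marcus: 9·3 + 8·0 + 6·0 + 8·0 = 27
Yuki: 9·1 + 8·1 + 6·2 + 8·3 = 53
Zara: 9·0 + 8·3 + 6·1 + 8·2 = 46
Amara has the highest Borda score (60).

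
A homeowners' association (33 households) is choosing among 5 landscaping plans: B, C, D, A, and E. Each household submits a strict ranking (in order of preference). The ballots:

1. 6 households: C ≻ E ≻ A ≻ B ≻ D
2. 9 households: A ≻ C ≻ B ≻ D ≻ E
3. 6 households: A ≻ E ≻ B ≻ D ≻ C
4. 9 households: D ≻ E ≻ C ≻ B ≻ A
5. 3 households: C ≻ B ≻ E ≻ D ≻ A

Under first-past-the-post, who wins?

A

First-place votes: B 0, C 9, D 9, A 15, E 0.
A has the most first-place votes.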